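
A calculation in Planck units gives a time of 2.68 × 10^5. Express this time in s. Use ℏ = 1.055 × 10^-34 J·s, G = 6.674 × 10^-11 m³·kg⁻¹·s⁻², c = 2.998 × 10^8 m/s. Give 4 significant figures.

1.445 × 10^-38 s

One Planck time: t_P = √(ℏG/c⁵) = 5.392 × 10^-44 s.
2.68 × 10^5 × 5.392 × 10^-44 s = 1.445 × 10^-38 s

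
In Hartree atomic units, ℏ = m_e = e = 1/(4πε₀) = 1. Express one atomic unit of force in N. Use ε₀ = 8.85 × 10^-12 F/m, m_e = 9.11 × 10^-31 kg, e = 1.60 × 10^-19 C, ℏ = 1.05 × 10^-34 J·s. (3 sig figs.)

8.33 × 10^-8 N

From ℏ = m_e = e = 1/(4πε₀) = 1 the force scale is F_au = E_h/a₀ = m_e²e⁶/((4πε₀)³ℏ⁴).
E_h = 4.38 × 10^-18 J
a₀ = 5.26 × 10^-11 m
E_h/a₀ = 8.33 × 10^-8 N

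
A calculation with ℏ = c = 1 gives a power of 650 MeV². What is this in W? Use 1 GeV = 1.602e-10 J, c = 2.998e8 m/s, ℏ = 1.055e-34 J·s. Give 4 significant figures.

Power is [E]/[T] = [E]²/ℏ.
1 GeV² → 1/ℏ × (1 GeV in J)² = 2.433e14 W.
Convert the energy scale: 650 MeV² = 6.50e-4 GeV².
Result: 6.50e-4 × 2.433e14 = 1.581e11 W.

1.581e11 W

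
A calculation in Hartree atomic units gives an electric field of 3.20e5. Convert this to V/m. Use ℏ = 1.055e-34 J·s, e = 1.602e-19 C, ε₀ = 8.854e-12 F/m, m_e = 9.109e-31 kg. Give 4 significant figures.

One atomic unit of electric field: E_au = E_h/(e a₀) = m_e²e⁵/((4πε₀)³ℏ⁴) = 5.131e11 V/m.
3.20e5 × 5.131e11 V/m = 1.642e17 V/m

1.642e17 V/m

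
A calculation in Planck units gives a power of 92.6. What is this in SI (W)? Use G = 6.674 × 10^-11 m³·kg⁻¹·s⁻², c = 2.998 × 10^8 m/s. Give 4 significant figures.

3.360 × 10^54 W

One Planck power: P_P = c⁵/G = 3.629 × 10^52 W.
92.6 × 3.629 × 10^52 W = 3.360 × 10^54 W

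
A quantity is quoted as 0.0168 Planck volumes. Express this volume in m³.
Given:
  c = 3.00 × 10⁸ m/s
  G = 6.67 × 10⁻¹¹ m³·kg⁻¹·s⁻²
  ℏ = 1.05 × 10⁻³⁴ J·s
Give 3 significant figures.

One Planck volume: V_P = (ℏG/c³)^(3/2) = 4.18 × 10⁻¹⁰⁵ m³.
0.0168 × 4.18 × 10⁻¹⁰⁵ m³ = 7.02 × 10⁻¹⁰⁷ m³

7.02 × 10⁻¹⁰⁷ m³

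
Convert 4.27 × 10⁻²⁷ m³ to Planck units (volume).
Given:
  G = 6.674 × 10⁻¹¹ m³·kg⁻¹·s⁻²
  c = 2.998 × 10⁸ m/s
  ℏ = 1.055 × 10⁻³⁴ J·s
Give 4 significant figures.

Planck volume: V_P = (ℏG/c³)^(3/2) = 4.224 × 10⁻¹⁰⁵ m³.
4.27 × 10⁻²⁷ / 4.224 × 10⁻¹⁰⁵ = 1.011 × 10⁷⁸

1.011 × 10⁷⁸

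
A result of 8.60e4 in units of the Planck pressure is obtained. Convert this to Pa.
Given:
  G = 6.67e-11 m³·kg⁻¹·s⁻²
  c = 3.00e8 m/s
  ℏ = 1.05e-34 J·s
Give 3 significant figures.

One Planck pressure: p_P = c⁷/(ℏG²) = 4.68e113 Pa.
8.60e4 × 4.68e113 Pa = 4.03e118 Pa

4.03e118 Pa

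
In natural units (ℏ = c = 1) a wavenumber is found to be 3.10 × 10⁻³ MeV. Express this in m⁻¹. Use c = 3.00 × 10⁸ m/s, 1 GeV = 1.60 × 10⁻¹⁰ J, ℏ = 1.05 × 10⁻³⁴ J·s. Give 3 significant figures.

1.57 × 10¹⁰ m⁻¹

Inverse length is [E]/(ℏc).
1 GeV → 1/(ℏc) × (1 GeV in J) = 5.08 × 10¹⁵ m⁻¹.
Convert the energy scale: 3.10 × 10⁻³ MeV = 3.10 × 10⁻⁶ GeV.
Result: 3.10 × 10⁻⁶ × 5.08 × 10¹⁵ = 1.57 × 10¹⁰ m⁻¹.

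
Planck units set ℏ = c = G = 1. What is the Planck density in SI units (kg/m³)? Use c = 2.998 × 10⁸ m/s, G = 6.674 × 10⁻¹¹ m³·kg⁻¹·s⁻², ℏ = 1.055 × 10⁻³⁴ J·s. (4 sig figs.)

5.154 × 10⁹⁶ kg/m³

From ℏ = c = G = 1 the density scale is ρ_P = c⁵/(ℏG²).
  = 2.422 × 10⁴² / 4.699 × 10⁻⁵⁵
  = 5.154 × 10⁹⁶ kg/m³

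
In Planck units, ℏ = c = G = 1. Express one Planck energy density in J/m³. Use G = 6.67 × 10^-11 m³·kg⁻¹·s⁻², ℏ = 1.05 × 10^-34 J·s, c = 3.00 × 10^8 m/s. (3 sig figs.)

4.68 × 10^113 J/m³

The unique combination of the constants set to 1 with dimensions of energy density is u_P = c⁷/(ℏG²).
  = 2.19 × 10^59 / 4.67 × 10^-55
  = 4.68 × 10^113 J/m³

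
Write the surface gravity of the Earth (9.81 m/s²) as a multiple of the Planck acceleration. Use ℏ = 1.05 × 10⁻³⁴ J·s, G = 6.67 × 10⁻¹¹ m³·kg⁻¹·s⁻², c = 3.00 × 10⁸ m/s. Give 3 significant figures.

1.76 × 10⁻⁵¹

Planck acceleration: a_P = √(c⁷/(ℏG)) = 5.59 × 10⁵¹ m/s².
9.81 / 5.59 × 10⁵¹ = 1.76 × 10⁻⁵¹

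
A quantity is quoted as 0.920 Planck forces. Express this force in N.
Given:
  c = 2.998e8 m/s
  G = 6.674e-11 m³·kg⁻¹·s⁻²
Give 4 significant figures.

1.114e44 N

One Planck force: F_P = c⁴/G = 1.210e44 N.
0.920 × 1.210e44 N = 1.114e44 N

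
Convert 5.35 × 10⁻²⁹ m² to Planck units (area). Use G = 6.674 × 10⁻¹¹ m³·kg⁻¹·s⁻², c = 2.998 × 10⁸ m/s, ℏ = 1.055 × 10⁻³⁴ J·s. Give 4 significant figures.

2.047 × 10⁴¹

Planck area: A_P = ℏG/c³ = 2.613 × 10⁻⁷⁰ m².
5.35 × 10⁻²⁹ / 2.613 × 10⁻⁷⁰ = 2.047 × 10⁴¹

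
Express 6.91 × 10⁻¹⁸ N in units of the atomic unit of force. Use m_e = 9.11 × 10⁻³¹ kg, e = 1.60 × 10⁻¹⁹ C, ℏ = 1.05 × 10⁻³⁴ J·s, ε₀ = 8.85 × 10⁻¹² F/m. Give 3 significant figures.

8.30 × 10⁻¹¹

atomic unit of force: F_au = E_h/a₀ = m_e²e⁶/((4πε₀)³ℏ⁴) = 8.33 × 10⁻⁸ N.
6.91 × 10⁻¹⁸ / 8.33 × 10⁻⁸ = 8.30 × 10⁻¹¹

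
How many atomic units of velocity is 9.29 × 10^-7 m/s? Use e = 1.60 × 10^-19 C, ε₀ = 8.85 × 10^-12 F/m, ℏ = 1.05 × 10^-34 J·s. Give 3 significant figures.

atomic unit of velocity: v_au = e²/(4πε₀ℏ) = 2.19 × 10^6 m/s.
9.29 × 10^-7 / 2.19 × 10^6 = 4.24 × 10^-13

4.24 × 10^-13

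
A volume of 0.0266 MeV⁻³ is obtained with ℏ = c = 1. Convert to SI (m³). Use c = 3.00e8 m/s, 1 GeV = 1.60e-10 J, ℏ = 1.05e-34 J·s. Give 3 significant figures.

2.03e-40 m³

Volume is [L]³ = [E]⁻³·(ℏc)³.
1 GeV⁻³ → (ℏc)³ × (1 GeV in J)⁻³ = 7.63e-48 m³.
Convert the energy scale: 0.0266 MeV⁻³ = 2.66e7 GeV⁻³.
Result: 2.66e7 × 7.63e-48 = 2.03e-40 m³.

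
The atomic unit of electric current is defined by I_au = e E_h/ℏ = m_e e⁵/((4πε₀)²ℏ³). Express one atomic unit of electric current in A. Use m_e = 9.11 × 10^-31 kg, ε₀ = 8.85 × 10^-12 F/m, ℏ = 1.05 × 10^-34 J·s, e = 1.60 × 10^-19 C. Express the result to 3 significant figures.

6.67 × 10^-3 A

I_au = e E_h/ℏ = m_e e⁵/((4πε₀)²ℏ³)
E_h = 4.38 × 10^-18 J
e·E_h/ℏ = 6.67 × 10^-3 A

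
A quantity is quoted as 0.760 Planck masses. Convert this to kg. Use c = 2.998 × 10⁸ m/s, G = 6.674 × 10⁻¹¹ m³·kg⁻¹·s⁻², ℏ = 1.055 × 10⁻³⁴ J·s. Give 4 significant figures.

1.654 × 10⁻⁸ kg

One Planck mass: m_P = √(ℏc/G) = 2.177 × 10⁻⁸ kg.
0.760 × 2.177 × 10⁻⁸ kg = 1.654 × 10⁻⁸ kg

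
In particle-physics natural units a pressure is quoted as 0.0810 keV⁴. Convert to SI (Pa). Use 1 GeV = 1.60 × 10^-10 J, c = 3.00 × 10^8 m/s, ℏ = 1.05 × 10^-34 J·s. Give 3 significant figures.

Pressure is [E]/[L]³ = [E]⁴/(ℏc)³.
1 GeV⁴ → 1/(ℏc)³ × (1 GeV in J)⁴ = 2.10 × 10^37 Pa.
Convert the energy scale: 0.0810 keV⁴ = 8.10 × 10^-26 GeV⁴.
Result: 8.10 × 10^-26 × 2.10 × 10^37 = 1.70 × 10^12 Pa.

1.70 × 10^12 Pa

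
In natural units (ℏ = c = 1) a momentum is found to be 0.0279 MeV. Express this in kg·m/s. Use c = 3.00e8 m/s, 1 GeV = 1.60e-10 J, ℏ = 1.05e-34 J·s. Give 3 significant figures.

1.49e-23 kg·m/s

Momentum is [E]/c; divide by c.
1 GeV → 1/c × (1 GeV in J) = 5.33e-19 kg·m/s.
Convert the energy scale: 0.0279 MeV = 2.79e-5 GeV.
Result: 2.79e-5 × 5.33e-19 = 1.49e-23 kg·m/s.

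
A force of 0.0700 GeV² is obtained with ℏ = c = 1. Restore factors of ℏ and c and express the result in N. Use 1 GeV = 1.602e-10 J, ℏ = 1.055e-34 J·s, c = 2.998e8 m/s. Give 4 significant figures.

Force is [E]/[L] = [E]²/(ℏc); restore (ℏc)⁻¹.
1 GeV² → 1/(ℏc) × (1 GeV in J)² = 8.114e5 N.
Result: 0.0700 × 8.114e5 = 5.680e4 N.

5.680e4 N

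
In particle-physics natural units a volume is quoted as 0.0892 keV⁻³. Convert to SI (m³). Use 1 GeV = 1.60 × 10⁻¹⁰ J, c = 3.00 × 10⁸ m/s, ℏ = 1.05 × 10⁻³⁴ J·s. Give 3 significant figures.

6.81 × 10⁻³¹ m³

Volume is [L]³ = [E]⁻³·(ℏc)³.
1 GeV⁻³ → (ℏc)³ × (1 GeV in J)⁻³ = 7.63 × 10⁻⁴⁸ m³.
Convert the energy scale: 0.0892 keV⁻³ = 8.92 × 10¹⁶ GeV⁻³.
Result: 8.92 × 10¹⁶ × 7.63 × 10⁻⁴⁸ = 6.81 × 10⁻³¹ m³.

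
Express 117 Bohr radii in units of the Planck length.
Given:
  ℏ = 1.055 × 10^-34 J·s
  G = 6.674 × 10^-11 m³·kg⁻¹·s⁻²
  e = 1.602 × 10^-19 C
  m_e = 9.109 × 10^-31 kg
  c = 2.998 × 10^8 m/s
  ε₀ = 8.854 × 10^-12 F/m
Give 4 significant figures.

3.834 × 10^26

Bohr radius: a₀ = 4πε₀ℏ²/(m_e e²) = 5.297 × 10^-11 m
Planck length: ℓ_P = √(ℏG/c³) = 1.616 × 10^-35 m
117 × 5.297 × 10^-11 / 1.616 × 10^-35 = 3.834 × 10^26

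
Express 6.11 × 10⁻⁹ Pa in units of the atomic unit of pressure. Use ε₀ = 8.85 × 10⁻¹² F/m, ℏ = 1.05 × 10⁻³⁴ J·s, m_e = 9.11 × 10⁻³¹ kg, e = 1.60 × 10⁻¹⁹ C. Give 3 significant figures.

atomic unit of pressure: P_au = E_h/a₀³ = m_e⁴e¹⁰/((4πε₀)⁵ℏ⁸) = 3.01 × 10¹³ Pa.
6.11 × 10⁻⁹ / 3.01 × 10¹³ = 2.03 × 10⁻²²

2.03 × 10⁻²²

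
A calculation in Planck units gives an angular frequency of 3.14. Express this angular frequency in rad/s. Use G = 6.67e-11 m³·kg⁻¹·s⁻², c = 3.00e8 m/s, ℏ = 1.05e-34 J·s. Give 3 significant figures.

One Planck angular frequency: ω_P = √(c⁵/(ℏG)) = 1.86e43 rad/s.
3.14 × 1.86e43 rad/s = 5.85e43 rad/s

5.85e43 rad/s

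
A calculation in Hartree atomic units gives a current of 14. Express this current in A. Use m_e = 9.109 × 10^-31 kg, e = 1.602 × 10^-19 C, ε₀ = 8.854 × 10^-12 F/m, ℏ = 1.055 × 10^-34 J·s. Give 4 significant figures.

0.09257 A

One atomic unit of electric current: I_au = e E_h/ℏ = m_e e⁵/((4πε₀)²ℏ³) = 6.612 × 10^-3 A.
14 × 6.612 × 10^-3 A = 0.09257 A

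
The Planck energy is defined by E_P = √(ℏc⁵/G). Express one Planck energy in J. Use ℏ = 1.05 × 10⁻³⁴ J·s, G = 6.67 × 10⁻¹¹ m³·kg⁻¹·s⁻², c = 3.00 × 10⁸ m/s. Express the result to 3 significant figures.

1.96 × 10⁹ J

E_P = √(ℏc⁵/G)
  = √(3.83 × 10¹⁸)
  = 1.96 × 10⁹ J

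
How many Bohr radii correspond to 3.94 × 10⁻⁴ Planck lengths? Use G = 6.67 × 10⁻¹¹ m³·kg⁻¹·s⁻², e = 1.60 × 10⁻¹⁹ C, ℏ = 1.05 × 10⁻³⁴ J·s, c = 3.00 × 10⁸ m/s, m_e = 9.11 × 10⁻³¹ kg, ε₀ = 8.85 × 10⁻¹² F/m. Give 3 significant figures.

1.21 × 10⁻²⁸

Planck length: ℓ_P = √(ℏG/c³) = 1.61 × 10⁻³⁵ m
Bohr radius: a₀ = 4πε₀ℏ²/(m_e e²) = 5.26 × 10⁻¹¹ m
3.94 × 10⁻⁴ × 1.61 × 10⁻³⁵ / 5.26 × 10⁻¹¹ = 1.21 × 10⁻²⁸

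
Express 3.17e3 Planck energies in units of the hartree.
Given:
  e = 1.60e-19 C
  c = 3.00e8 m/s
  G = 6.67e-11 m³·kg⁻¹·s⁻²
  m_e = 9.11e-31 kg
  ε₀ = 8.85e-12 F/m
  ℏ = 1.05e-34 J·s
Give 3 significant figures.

1.42e30

Planck energy: E_P = √(ℏc⁵/G) = 1.96e9 J
hartree: E_h = m_e e⁴/(4πε₀ℏ)² = 4.38e-18 J
3.17e3 × 1.96e9 / 4.38e-18 = 1.42e30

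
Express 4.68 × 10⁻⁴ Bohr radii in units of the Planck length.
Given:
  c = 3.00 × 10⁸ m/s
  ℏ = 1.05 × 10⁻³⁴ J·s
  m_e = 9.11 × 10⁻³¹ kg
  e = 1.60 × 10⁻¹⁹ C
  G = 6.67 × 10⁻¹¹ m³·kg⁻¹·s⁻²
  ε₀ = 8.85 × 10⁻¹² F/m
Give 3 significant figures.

Bohr radius: a₀ = 4πε₀ℏ²/(m_e e²) = 5.26 × 10⁻¹¹ m
Planck length: ℓ_P = √(ℏG/c³) = 1.61 × 10⁻³⁵ m
4.68 × 10⁻⁴ × 5.26 × 10⁻¹¹ / 1.61 × 10⁻³⁵ = 1.53 × 10²¹

1.53 × 10²¹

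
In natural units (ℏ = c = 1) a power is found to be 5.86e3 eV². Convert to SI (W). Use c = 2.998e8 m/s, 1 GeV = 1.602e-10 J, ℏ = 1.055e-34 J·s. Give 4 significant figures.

1.426 W

Power is [E]/[T] = [E]²/ℏ.
1 GeV² → 1/ℏ × (1 GeV in J)² = 2.433e14 W.
Convert the energy scale: 5.86e3 eV² = 5.86e-15 GeV².
Result: 5.86e-15 × 2.433e14 = 1.426 W.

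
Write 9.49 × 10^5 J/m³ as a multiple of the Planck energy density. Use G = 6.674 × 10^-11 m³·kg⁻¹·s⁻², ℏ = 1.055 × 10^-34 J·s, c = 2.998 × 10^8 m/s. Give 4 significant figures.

2.049 × 10^-108

Planck energy density: u_P = c⁷/(ℏG²) = 4.632 × 10^113 J/m³.
9.49 × 10^5 / 4.632 × 10^113 = 2.049 × 10^-108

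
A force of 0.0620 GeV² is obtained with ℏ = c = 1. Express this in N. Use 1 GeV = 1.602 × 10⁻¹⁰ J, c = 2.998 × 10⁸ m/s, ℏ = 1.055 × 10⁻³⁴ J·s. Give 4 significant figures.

5.031 × 10⁴ N

Force is [E]/[L] = [E]²/(ℏc); restore (ℏc)⁻¹.
1 GeV² → 1/(ℏc) × (1 GeV in J)² = 8.114 × 10⁵ N.
Result: 0.0620 × 8.114 × 10⁵ = 5.031 × 10⁴ N.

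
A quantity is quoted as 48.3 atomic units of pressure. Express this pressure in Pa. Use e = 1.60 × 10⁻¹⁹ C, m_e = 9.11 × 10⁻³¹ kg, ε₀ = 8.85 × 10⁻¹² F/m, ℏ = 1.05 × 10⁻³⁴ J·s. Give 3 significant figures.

1.46 × 10¹⁵ Pa

One atomic unit of pressure: P_au = E_h/a₀³ = m_e⁴e¹⁰/((4πε₀)⁵ℏ⁸) = 3.01 × 10¹³ Pa.
48.3 × 3.01 × 10¹³ Pa = 1.46 × 10¹⁵ Pa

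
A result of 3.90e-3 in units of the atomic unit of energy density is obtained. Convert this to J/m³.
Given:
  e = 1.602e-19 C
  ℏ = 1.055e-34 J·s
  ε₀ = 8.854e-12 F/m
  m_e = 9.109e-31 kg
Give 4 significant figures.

1.142e11 J/m³

One atomic unit of energy density: u_au = E_h/a₀³ = m_e⁴e¹⁰/((4πε₀)⁵ℏ⁸) = 2.929e13 J/m³.
3.90e-3 × 2.929e13 J/m³ = 1.142e11 J/m³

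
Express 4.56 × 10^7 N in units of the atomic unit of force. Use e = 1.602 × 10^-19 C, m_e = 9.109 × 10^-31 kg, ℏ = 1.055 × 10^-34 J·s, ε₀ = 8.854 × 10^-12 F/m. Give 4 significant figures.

atomic unit of force: F_au = E_h/a₀ = m_e²e⁶/((4πε₀)³ℏ⁴) = 8.220 × 10^-8 N.
4.56 × 10^7 / 8.220 × 10^-8 = 5.548 × 10^14

5.548 × 10^14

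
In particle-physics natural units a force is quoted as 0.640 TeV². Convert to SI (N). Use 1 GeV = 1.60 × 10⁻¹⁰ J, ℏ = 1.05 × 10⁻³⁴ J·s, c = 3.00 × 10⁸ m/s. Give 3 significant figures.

5.20 × 10¹¹ N

Force is [E]/[L] = [E]²/(ℏc); restore (ℏc)⁻¹.
1 GeV² → 1/(ℏc) × (1 GeV in J)² = 8.13 × 10⁵ N.
Convert the energy scale: 0.640 TeV² = 6.40 × 10⁵ GeV².
Result: 6.40 × 10⁵ × 8.13 × 10⁵ = 5.20 × 10¹¹ N.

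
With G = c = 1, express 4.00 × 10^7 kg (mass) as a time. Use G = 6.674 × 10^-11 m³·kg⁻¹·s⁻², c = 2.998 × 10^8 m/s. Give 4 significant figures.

9.907 × 10^-29 s

Mass → time via G/c³.
4.00 × 10^7 kg × (G/c³) = 9.907 × 10^-29 s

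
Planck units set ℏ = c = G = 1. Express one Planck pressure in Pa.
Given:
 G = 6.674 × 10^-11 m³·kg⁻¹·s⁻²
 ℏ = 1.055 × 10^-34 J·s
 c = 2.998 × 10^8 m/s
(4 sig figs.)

4.632 × 10^113 Pa

The unique combination of the constants set to 1 with dimensions of pressure is p_P = c⁷/(ℏG²).
  = 2.177 × 10^59 / 4.699 × 10^-55
  = 4.632 × 10^113 Pa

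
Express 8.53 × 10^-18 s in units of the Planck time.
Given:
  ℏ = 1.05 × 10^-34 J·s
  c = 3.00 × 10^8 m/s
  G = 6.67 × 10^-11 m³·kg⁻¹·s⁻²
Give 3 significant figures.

Planck time: t_P = √(ℏG/c⁵) = 5.37 × 10^-44 s.
8.53 × 10^-18 / 5.37 × 10^-44 = 1.59 × 10^26

1.59 × 10^26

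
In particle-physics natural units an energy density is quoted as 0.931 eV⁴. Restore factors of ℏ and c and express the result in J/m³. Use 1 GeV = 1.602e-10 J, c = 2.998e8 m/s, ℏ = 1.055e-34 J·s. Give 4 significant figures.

19.38 J/m³

[E]/[L]³ = [E]⁴/(ℏc)³; restore (ℏc)⁻³.
1 GeV⁴ → 1/(ℏc)³ × (1 GeV in J)⁴ = 2.082e37 J/m³.
Convert the energy scale: 0.931 eV⁴ = 9.31e-37 GeV⁴.
Result: 9.31e-37 × 2.082e37 = 19.38 J/m³.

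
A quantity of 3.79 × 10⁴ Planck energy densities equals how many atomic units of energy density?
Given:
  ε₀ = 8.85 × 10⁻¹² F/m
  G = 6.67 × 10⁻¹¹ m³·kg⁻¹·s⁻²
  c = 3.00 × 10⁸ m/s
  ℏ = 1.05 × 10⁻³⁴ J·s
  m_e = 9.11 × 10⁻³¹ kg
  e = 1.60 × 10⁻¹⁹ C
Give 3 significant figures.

5.89 × 10¹⁰⁴

Planck energy density: u_P = c⁷/(ℏG²) = 4.68 × 10¹¹³ J/m³
atomic unit of energy density: u_au = E_h/a₀³ = m_e⁴e¹⁰/((4πε₀)⁵ℏ⁸) = 3.01 × 10¹³ J/m³
3.79 × 10⁴ × 4.68 × 10¹¹³ / 3.01 × 10¹³ = 5.89 × 10¹⁰⁴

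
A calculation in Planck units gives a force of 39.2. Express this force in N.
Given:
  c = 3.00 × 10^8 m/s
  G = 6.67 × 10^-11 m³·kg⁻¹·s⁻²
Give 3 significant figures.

4.76 × 10^45 N

One Planck force: F_P = c⁴/G = 1.21 × 10^44 N.
39.2 × 1.21 × 10^44 N = 4.76 × 10^45 N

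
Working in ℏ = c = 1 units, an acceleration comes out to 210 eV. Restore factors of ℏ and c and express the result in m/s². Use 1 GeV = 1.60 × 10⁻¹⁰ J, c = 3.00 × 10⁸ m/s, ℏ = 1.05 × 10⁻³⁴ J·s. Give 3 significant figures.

Acceleration is [L]/[T]² = c·[E]/ℏ.
1 GeV → c/ℏ × (1 GeV in J) = 4.57 × 10³² m/s².
Convert the energy scale: 210 eV = 2.10 × 10⁻⁷ GeV.
Result: 2.10 × 10⁻⁷ × 4.57 × 10³² = 9.60 × 10²⁵ m/s².

9.60 × 10²⁵ m/s²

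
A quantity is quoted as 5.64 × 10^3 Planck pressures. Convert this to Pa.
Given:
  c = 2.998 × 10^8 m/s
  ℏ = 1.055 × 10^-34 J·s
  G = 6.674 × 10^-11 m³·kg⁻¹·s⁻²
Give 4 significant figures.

One Planck pressure: p_P = c⁷/(ℏG²) = 4.632 × 10^113 Pa.
5.64 × 10^3 × 4.632 × 10^113 Pa = 2.613 × 10^117 Pa

2.613 × 10^117 Pa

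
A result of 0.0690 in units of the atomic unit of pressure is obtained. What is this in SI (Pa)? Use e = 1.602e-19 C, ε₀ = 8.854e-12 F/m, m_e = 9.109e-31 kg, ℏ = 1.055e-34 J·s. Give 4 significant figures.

One atomic unit of pressure: P_au = E_h/a₀³ = m_e⁴e¹⁰/((4πε₀)⁵ℏ⁸) = 2.929e13 Pa.
0.0690 × 2.929e13 Pa = 2.021e12 Pa

2.021e12 Pa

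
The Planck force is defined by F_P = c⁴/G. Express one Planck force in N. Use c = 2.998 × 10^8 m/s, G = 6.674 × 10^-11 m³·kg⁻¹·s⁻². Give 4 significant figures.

F_P = c⁴/G
  = 8.078 × 10^33 / 6.674 × 10^-11
  = 1.210 × 10^44 N

1.210 × 10^44 N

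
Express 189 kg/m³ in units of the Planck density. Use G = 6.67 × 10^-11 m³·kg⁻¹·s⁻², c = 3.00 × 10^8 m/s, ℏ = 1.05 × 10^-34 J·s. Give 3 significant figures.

3.63 × 10^-95

Planck density: ρ_P = c⁵/(ℏG²) = 5.20 × 10^96 kg/m³.
189 / 5.20 × 10^96 = 3.63 × 10^-95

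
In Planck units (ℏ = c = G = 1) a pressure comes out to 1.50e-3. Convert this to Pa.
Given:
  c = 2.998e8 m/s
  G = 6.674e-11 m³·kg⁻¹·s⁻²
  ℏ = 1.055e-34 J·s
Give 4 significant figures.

6.948e110 Pa

One Planck pressure: p_P = c⁷/(ℏG²) = 4.632e113 Pa.
1.50e-3 × 4.632e113 Pa = 6.948e110 Pa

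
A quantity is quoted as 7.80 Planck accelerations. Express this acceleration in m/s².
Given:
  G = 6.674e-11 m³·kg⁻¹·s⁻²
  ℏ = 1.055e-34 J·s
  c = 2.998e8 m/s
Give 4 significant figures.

One Planck acceleration: a_P = √(c⁷/(ℏG)) = 5.560e51 m/s².
7.80 × 5.560e51 m/s² = 4.337e52 m/s²

4.337e52 m/s²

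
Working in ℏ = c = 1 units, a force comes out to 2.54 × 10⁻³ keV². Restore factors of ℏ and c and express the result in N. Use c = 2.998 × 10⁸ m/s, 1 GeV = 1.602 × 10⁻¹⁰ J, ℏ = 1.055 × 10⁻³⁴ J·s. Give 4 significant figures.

Force is [E]/[L] = [E]²/(ℏc); restore (ℏc)⁻¹.
1 GeV² → 1/(ℏc) × (1 GeV in J)² = 8.114 × 10⁵ N.
Convert the energy scale: 2.54 × 10⁻³ keV² = 2.54 × 10⁻¹⁵ GeV².
Result: 2.54 × 10⁻¹⁵ × 8.114 × 10⁵ = 2.061 × 10⁻⁹ N.

2.061 × 10⁻⁹ N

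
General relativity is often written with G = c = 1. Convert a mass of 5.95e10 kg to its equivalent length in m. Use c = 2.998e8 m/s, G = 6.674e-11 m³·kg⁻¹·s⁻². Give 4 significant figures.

4.418e-17 m

In G = c = 1 units mass has dimensions of length; the conversion factor is G/c².
5.95e10 kg × (G/c²) = 4.418e-17 m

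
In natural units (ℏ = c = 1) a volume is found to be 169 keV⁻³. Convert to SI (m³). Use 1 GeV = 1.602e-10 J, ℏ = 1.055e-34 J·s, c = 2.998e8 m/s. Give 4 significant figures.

1.301e-27 m³

Volume is [L]³ = [E]⁻³·(ℏc)³.
1 GeV⁻³ → (ℏc)³ × (1 GeV in J)⁻³ = 7.696e-48 m³.
Convert the energy scale: 169 keV⁻³ = 1.69e20 GeV⁻³.
Result: 1.69e20 × 7.696e-48 = 1.301e-27 m³.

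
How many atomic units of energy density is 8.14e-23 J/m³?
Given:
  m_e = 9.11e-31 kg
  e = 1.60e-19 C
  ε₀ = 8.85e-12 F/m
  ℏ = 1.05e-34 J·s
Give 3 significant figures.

2.70e-36

atomic unit of energy density: u_au = E_h/a₀³ = m_e⁴e¹⁰/((4πε₀)⁵ℏ⁸) = 3.01e13 J/m³.
8.14e-23 / 3.01e13 = 2.70e-36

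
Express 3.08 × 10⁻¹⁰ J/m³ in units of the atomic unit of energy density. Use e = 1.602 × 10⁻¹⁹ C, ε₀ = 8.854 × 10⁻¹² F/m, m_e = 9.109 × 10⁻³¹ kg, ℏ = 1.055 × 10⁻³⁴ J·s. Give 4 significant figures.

1.052 × 10⁻²³

atomic unit of energy density: u_au = E_h/a₀³ = m_e⁴e¹⁰/((4πε₀)⁵ℏ⁸) = 2.929 × 10¹³ J/m³.
3.08 × 10⁻¹⁰ / 2.929 × 10¹³ = 1.052 × 10⁻²³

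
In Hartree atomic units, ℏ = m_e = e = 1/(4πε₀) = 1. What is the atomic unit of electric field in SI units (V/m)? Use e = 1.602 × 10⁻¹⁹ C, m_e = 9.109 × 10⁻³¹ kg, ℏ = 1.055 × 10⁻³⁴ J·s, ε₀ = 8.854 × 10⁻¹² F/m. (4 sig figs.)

From ℏ = m_e = e = 1/(4πε₀) = 1 the electric field scale is E_au = E_h/(e a₀) = m_e²e⁵/((4πε₀)³ℏ⁴).
E_h = 4.354 × 10⁻¹⁸ J
a₀ = 5.297 × 10⁻¹¹ m
E_h/(e·a₀) = 5.131 × 10¹¹ V/m

5.131 × 10¹¹ V/m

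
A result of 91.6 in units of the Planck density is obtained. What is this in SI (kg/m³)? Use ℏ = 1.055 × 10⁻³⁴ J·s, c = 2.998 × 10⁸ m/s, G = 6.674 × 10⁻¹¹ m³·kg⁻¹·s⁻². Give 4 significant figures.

One Planck density: ρ_P = c⁵/(ℏG²) = 5.154 × 10⁹⁶ kg/m³.
91.6 × 5.154 × 10⁹⁶ kg/m³ = 4.721 × 10⁹⁸ kg/m³

4.721 × 10⁹⁸ kg/m³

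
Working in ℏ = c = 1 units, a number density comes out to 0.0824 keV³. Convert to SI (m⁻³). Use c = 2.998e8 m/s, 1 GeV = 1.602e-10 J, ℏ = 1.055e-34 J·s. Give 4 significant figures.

1.071e28 m⁻³

Number density is [L]⁻³ = [E]³/(ℏc)³.
1 GeV³ → 1/(ℏc)³ × (1 GeV in J)³ = 1.299e47 m⁻³.
Convert the energy scale: 0.0824 keV³ = 8.24e-20 GeV³.
Result: 8.24e-20 × 1.299e47 = 1.071e28 m⁻³.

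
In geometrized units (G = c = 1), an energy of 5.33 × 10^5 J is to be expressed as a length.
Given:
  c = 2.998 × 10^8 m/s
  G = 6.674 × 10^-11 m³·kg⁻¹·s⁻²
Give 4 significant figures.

4.403 × 10^-39 m

Energy → length via G/c⁴.
5.33 × 10^5 J × (G/c⁴) = 4.403 × 10^-39 m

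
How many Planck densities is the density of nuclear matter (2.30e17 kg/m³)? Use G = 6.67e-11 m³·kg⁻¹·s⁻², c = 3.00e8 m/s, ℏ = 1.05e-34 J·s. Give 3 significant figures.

4.42e-80

Planck density: ρ_P = c⁵/(ℏG²) = 5.20e96 kg/m³.
2.30e17 / 5.20e96 = 4.42e-80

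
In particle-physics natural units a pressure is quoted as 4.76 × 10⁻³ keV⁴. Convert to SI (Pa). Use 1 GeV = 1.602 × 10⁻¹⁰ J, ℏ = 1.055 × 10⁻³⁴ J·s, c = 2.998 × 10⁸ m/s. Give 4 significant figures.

9.908 × 10¹⁰ Pa

Pressure is [E]/[L]³ = [E]⁴/(ℏc)³.
1 GeV⁴ → 1/(ℏc)³ × (1 GeV in J)⁴ = 2.082 × 10³⁷ Pa.
Convert the energy scale: 4.76 × 10⁻³ keV⁴ = 4.76 × 10⁻²⁷ GeV⁴.
Result: 4.76 × 10⁻²⁷ × 2.082 × 10³⁷ = 9.908 × 10¹⁰ Pa.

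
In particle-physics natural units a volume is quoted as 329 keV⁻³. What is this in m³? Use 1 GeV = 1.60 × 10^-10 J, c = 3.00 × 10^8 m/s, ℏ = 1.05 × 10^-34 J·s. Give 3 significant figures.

Volume is [L]³ = [E]⁻³·(ℏc)³.
1 GeV⁻³ → (ℏc)³ × (1 GeV in J)⁻³ = 7.63 × 10^-48 m³.
Convert the energy scale: 329 keV⁻³ = 3.29 × 10^20 GeV⁻³.
Result: 3.29 × 10^20 × 7.63 × 10^-48 = 2.51 × 10^-27 m³.

2.51 × 10^-27 m³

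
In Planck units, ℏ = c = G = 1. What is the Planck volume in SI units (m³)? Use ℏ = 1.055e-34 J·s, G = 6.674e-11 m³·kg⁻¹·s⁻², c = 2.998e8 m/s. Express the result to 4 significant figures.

4.224e-105 m³

The unique combination of the constants set to 1 with dimensions of volume is V_P = (ℏG/c³)^(3/2).
  = √(1.784e-209)
  = 4.224e-105 m³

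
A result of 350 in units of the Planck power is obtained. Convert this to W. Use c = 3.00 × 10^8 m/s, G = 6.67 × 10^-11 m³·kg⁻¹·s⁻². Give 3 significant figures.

One Planck power: P_P = c⁵/G = 3.64 × 10^52 W.
350 × 3.64 × 10^52 W = 1.28 × 10^55 W

1.28 × 10^55 W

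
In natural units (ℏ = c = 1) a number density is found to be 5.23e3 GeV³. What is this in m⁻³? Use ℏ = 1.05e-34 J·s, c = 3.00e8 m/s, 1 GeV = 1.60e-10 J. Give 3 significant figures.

Number density is [L]⁻³ = [E]³/(ℏc)³.
1 GeV³ → 1/(ℏc)³ × (1 GeV in J)³ = 1.31e47 m⁻³.
Result: 5.23e3 × 1.31e47 = 6.85e50 m⁻³.

6.85e50 m⁻³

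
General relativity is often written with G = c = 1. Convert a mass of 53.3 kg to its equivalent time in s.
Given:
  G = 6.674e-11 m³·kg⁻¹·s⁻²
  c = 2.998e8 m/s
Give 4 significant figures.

Mass → time via G/c³.
53.3 kg × (G/c³) = 1.320e-34 s

1.320e-34 s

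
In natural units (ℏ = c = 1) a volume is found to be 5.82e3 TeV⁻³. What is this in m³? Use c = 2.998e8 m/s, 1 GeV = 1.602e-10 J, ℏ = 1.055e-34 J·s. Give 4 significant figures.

4.479e-53 m³

Volume is [L]³ = [E]⁻³·(ℏc)³.
1 GeV⁻³ → (ℏc)³ × (1 GeV in J)⁻³ = 7.696e-48 m³.
Convert the energy scale: 5.82e3 TeV⁻³ = 5.82e-6 GeV⁻³.
Result: 5.82e-6 × 7.696e-48 = 4.479e-53 m³.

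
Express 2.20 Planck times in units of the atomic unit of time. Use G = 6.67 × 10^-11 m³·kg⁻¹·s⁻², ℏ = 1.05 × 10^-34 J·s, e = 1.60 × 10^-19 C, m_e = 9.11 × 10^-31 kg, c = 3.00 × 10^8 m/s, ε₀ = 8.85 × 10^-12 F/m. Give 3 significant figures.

Planck time: t_P = √(ℏG/c⁵) = 5.37 × 10^-44 s
atomic unit of time: τ_au = (4πε₀)²ℏ³/(m_e e⁴) = 2.40 × 10^-17 s
2.20 × 5.37 × 10^-44 / 2.40 × 10^-17 = 4.92 × 10^-27

4.92 × 10^-27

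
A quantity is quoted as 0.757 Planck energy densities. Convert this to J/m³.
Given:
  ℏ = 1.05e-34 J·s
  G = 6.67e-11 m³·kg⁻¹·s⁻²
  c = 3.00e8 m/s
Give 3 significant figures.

One Planck energy density: u_P = c⁷/(ℏG²) = 4.68e113 J/m³.
0.757 × 4.68e113 J/m³ = 3.54e113 J/m³

3.54e113 J/m³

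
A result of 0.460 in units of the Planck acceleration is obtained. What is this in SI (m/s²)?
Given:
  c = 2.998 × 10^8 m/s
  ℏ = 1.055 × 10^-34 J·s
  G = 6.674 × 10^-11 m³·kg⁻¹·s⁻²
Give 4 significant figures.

One Planck acceleration: a_P = √(c⁷/(ℏG)) = 5.560 × 10^51 m/s².
0.460 × 5.560 × 10^51 m/s² = 2.558 × 10^51 m/s²

2.558 × 10^51 m/s²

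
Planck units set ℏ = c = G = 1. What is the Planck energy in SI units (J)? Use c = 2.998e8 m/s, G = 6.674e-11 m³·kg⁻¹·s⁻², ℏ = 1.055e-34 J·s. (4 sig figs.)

The unique combination of the constants set to 1 with dimensions of energy is E_P = √(ℏc⁵/G).
  = √(3.828e18)
  = 1.957e9 J

1.957e9 J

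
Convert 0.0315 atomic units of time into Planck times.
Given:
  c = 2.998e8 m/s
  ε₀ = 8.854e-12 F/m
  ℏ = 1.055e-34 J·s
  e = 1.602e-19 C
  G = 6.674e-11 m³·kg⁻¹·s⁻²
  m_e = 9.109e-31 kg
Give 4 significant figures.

atomic unit of time: τ_au = (4πε₀)²ℏ³/(m_e e⁴) = 2.423e-17 s
Planck time: t_P = √(ℏG/c⁵) = 5.392e-44 s
0.0315 × 2.423e-17 / 5.392e-44 = 1.415e25

1.415e25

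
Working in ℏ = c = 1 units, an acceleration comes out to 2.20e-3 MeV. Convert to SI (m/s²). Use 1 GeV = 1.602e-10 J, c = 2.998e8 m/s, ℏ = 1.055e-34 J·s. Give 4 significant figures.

Acceleration is [L]/[T]² = c·[E]/ℏ.
1 GeV → c/ℏ × (1 GeV in J) = 4.552e32 m/s².
Convert the energy scale: 2.20e-3 MeV = 2.20e-6 GeV.
Result: 2.20e-6 × 4.552e32 = 1.002e27 m/s².

1.002e27 m/s²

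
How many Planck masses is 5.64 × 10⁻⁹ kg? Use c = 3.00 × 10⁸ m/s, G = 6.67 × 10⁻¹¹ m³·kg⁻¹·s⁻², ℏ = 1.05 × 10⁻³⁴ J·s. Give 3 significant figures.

0.260

Planck mass: m_P = √(ℏc/G) = 2.17 × 10⁻⁸ kg.
5.64 × 10⁻⁹ / 2.17 × 10⁻⁸ = 0.260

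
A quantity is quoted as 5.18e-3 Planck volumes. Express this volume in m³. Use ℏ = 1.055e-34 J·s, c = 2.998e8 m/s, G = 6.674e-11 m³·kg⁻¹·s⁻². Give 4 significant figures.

One Planck volume: V_P = (ℏG/c³)^(3/2) = 4.224e-105 m³.
5.18e-3 × 4.224e-105 m³ = 2.188e-107 m³

2.188e-107 m³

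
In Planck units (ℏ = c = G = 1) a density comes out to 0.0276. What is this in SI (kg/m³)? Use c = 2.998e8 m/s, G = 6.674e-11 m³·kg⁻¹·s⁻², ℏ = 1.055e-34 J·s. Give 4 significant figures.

1.422e95 kg/m³

One Planck density: ρ_P = c⁵/(ℏG²) = 5.154e96 kg/m³.
0.0276 × 5.154e96 kg/m³ = 1.422e95 kg/m³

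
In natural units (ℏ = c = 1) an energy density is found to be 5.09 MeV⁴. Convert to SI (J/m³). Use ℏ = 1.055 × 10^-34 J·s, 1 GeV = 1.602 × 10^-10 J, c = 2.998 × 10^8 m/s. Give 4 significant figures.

[E]/[L]³ = [E]⁴/(ℏc)³; restore (ℏc)⁻³.
1 GeV⁴ → 1/(ℏc)³ × (1 GeV in J)⁴ = 2.082 × 10^37 J/m³.
Convert the energy scale: 5.09 MeV⁴ = 5.09 × 10^-12 GeV⁴.
Result: 5.09 × 10^-12 × 2.082 × 10^37 = 1.060 × 10^26 J/m³.

1.060 × 10^26 J/m³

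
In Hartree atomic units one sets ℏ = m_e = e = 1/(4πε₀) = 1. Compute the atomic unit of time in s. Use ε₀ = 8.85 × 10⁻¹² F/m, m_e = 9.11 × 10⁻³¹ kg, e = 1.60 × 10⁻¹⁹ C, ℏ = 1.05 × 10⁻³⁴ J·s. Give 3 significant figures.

τ_au = (4πε₀)²ℏ³/(m_e e⁴)
E_h = 4.38 × 10⁻¹⁸ J
ℏ/E_h = 2.40 × 10⁻¹⁷ s

2.40 × 10⁻¹⁷ s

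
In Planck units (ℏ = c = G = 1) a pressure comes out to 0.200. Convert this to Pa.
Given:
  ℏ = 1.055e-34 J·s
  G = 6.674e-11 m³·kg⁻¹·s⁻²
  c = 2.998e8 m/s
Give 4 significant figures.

9.265e112 Pa

One Planck pressure: p_P = c⁷/(ℏG²) = 4.632e113 Pa.
0.200 × 4.632e113 Pa = 9.265e112 Pa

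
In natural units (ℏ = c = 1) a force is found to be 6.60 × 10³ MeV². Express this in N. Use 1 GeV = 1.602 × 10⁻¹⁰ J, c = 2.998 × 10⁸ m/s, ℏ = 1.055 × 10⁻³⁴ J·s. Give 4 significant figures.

5.355 × 10³ N

Force is [E]/[L] = [E]²/(ℏc); restore (ℏc)⁻¹.
1 GeV² → 1/(ℏc) × (1 GeV in J)² = 8.114 × 10⁵ N.
Convert the energy scale: 6.60 × 10³ MeV² = 6.60 × 10⁻³ GeV².
Result: 6.60 × 10⁻³ × 8.114 × 10⁵ = 5.355 × 10³ N.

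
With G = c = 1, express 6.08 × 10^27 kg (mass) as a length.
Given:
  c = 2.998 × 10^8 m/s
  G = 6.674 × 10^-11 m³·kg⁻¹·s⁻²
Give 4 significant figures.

4.515 m

In G = c = 1 units mass has dimensions of length; the conversion factor is G/c².
6.08 × 10^27 kg × (G/c²) = 4.515 m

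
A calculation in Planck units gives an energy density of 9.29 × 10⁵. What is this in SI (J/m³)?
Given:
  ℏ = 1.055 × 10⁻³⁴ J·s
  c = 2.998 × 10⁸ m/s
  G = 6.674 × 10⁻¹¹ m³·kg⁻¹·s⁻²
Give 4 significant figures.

One Planck energy density: u_P = c⁷/(ℏG²) = 4.632 × 10¹¹³ J/m³.
9.29 × 10⁵ × 4.632 × 10¹¹³ J/m³ = 4.303 × 10¹¹⁹ J/m³

4.303 × 10¹¹⁹ J/m³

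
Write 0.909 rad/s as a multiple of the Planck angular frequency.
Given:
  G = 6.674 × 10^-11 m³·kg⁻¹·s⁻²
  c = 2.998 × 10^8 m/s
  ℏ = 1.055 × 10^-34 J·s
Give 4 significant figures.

4.901 × 10^-44

Planck angular frequency: ω_P = √(c⁵/(ℏG)) = 1.855 × 10^43 rad/s.
0.909 / 1.855 × 10^43 = 4.901 × 10^-44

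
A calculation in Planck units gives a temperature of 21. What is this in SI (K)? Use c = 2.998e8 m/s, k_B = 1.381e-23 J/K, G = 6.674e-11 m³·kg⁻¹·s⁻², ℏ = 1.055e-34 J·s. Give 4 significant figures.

2.975e33 K

One Planck temperature: T_P = √(ℏc⁵/G) / k_B = 1.417e32 K.
21 × 1.417e32 K = 2.975e33 K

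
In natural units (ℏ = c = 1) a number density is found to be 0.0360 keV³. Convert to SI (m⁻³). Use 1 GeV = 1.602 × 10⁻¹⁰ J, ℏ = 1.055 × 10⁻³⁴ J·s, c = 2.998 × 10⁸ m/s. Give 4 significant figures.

Number density is [L]⁻³ = [E]³/(ℏc)³.
1 GeV³ → 1/(ℏc)³ × (1 GeV in J)³ = 1.299 × 10⁴⁷ m⁻³.
Convert the energy scale: 0.0360 keV³ = 3.60 × 10⁻²⁰ GeV³.
Result: 3.60 × 10⁻²⁰ × 1.299 × 10⁴⁷ = 4.678 × 10²⁷ m⁻³.

4.678 × 10²⁷ m⁻³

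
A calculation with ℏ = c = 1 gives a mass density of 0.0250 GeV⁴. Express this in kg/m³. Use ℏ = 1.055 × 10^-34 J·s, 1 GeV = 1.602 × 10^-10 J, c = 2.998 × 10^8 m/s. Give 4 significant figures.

Mass density is [E]/(c²[L]³) = [E]⁴/(ℏ³c⁵).
1 GeV⁴ → 1/(ℏ³c⁵) × (1 GeV in J)⁴ = 2.316 × 10^20 kg/m³.
Result: 0.0250 × 2.316 × 10^20 = 5.790 × 10^18 kg/m³.

5.790 × 10^18 kg/m³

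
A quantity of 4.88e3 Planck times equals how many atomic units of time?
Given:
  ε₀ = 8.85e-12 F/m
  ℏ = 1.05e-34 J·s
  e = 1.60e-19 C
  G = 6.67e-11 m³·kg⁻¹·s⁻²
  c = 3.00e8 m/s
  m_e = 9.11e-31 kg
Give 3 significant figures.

Planck time: t_P = √(ℏG/c⁵) = 5.37e-44 s
atomic unit of time: τ_au = (4πε₀)²ℏ³/(m_e e⁴) = 2.40e-17 s
4.88e3 × 5.37e-44 / 2.40e-17 = 1.09e-23

1.09e-23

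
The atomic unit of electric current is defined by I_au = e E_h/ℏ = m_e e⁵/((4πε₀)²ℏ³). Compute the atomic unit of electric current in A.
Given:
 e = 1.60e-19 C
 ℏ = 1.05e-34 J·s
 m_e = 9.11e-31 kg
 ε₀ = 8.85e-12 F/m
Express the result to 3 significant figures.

6.67e-3 A

I_au = e E_h/ℏ = m_e e⁵/((4πε₀)²ℏ³)
E_h = 4.38e-18 J
e·E_h/ℏ = 6.67e-3 A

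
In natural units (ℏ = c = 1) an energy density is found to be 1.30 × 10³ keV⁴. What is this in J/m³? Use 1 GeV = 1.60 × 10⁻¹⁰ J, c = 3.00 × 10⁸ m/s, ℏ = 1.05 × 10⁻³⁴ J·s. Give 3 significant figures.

2.73 × 10¹⁶ J/m³

[E]/[L]³ = [E]⁴/(ℏc)³; restore (ℏc)⁻³.
1 GeV⁴ → 1/(ℏc)³ × (1 GeV in J)⁴ = 2.10 × 10³⁷ J/m³.
Convert the energy scale: 1.30 × 10³ keV⁴ = 1.30 × 10⁻²¹ GeV⁴.
Result: 1.30 × 10⁻²¹ × 2.10 × 10³⁷ = 2.73 × 10¹⁶ J/m³.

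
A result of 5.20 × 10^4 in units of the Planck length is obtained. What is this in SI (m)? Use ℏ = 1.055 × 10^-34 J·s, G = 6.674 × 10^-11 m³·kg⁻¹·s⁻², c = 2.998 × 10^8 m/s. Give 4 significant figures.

One Planck length: ℓ_P = √(ℏG/c³) = 1.616 × 10^-35 m.
5.20 × 10^4 × 1.616 × 10^-35 m = 8.406 × 10^-31 m

8.406 × 10^-31 m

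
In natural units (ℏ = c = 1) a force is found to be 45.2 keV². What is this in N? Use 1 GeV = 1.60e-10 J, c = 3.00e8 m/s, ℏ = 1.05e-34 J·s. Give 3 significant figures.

3.67e-5 N

Force is [E]/[L] = [E]²/(ℏc); restore (ℏc)⁻¹.
1 GeV² → 1/(ℏc) × (1 GeV in J)² = 8.13e5 N.
Convert the energy scale: 45.2 keV² = 4.52e-11 GeV².
Result: 4.52e-11 × 8.13e5 = 3.67e-5 N.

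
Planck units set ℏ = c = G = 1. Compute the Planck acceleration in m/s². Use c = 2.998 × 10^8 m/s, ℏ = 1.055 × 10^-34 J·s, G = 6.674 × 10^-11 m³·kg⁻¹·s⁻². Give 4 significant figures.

5.560 × 10^51 m/s²

From ℏ = c = G = 1 the acceleration scale is a_P = √(c⁷/(ℏG)).
  = √(3.092 × 10^103)
  = 5.560 × 10^51 m/s²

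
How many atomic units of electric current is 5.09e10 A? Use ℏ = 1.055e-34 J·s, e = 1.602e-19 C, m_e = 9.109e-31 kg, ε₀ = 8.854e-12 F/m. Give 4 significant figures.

7.698e12

atomic unit of electric current: I_au = e E_h/ℏ = m_e e⁵/((4πε₀)²ℏ³) = 6.612e-3 A.
5.09e10 / 6.612e-3 = 7.698e12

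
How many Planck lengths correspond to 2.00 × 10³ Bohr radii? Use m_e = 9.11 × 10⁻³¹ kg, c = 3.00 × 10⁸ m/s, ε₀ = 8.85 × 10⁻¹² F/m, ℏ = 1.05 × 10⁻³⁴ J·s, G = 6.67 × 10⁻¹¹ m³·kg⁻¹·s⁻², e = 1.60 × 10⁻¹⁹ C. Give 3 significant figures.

Bohr radius: a₀ = 4πε₀ℏ²/(m_e e²) = 5.26 × 10⁻¹¹ m
Planck length: ℓ_P = √(ℏG/c³) = 1.61 × 10⁻³⁵ m
2.00 × 10³ × 5.26 × 10⁻¹¹ / 1.61 × 10⁻³⁵ = 6.53 × 10²⁷

6.53 × 10²⁷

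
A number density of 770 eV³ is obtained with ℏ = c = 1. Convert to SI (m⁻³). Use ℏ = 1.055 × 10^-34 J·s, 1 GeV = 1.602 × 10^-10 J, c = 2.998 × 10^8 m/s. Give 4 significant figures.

1.001 × 10^23 m⁻³

Number density is [L]⁻³ = [E]³/(ℏc)³.
1 GeV³ → 1/(ℏc)³ × (1 GeV in J)³ = 1.299 × 10^47 m⁻³.
Convert the energy scale: 770 eV³ = 7.70 × 10^-25 GeV³.
Result: 7.70 × 10^-25 × 1.299 × 10^47 = 1.001 × 10^23 m⁻³.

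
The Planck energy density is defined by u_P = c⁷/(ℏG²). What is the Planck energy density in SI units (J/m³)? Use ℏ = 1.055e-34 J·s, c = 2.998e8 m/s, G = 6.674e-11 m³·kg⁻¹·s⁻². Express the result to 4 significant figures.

4.632e113 J/m³

u_P = c⁷/(ℏG²)
  = 2.177e59 / 4.699e-55
  = 4.632e113 J/m³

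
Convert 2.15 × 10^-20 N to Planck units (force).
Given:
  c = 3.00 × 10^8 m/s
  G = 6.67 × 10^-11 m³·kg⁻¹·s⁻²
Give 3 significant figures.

1.77 × 10^-64

Planck force: F_P = c⁴/G = 1.21 × 10^44 N.
2.15 × 10^-20 / 1.21 × 10^44 = 1.77 × 10^-64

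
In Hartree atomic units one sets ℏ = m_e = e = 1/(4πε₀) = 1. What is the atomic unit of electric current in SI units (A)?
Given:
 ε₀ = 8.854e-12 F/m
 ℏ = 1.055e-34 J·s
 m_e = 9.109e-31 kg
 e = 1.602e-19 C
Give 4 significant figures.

I_au = e E_h/ℏ = m_e e⁵/((4πε₀)²ℏ³)
E_h = 4.354e-18 J
e·E_h/ℏ = 6.612e-3 A

6.612e-3 A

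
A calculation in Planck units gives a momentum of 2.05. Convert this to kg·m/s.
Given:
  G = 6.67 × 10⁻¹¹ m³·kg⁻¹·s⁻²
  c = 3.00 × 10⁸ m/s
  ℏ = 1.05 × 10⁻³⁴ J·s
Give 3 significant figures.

One Planck momentum: p_P = √(ℏc³/G) = 6.52 kg·m/s.
2.05 × 6.52 kg·m/s = 13.4 kg·m/s

13.4 kg·m/s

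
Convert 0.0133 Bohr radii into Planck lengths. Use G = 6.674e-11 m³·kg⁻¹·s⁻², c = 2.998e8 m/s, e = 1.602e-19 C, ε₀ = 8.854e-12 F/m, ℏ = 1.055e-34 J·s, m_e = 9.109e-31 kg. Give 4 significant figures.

4.359e22

Bohr radius: a₀ = 4πε₀ℏ²/(m_e e²) = 5.297e-11 m
Planck length: ℓ_P = √(ℏG/c³) = 1.616e-35 m
0.0133 × 5.297e-11 / 1.616e-35 = 4.359e22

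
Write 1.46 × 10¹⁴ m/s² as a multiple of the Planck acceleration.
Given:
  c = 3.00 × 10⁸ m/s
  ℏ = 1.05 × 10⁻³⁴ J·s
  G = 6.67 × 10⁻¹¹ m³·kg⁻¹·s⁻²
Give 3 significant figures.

Planck acceleration: a_P = √(c⁷/(ℏG)) = 5.59 × 10⁵¹ m/s².
1.46 × 10¹⁴ / 5.59 × 10⁵¹ = 2.61 × 10⁻³⁸

2.61 × 10⁻³⁸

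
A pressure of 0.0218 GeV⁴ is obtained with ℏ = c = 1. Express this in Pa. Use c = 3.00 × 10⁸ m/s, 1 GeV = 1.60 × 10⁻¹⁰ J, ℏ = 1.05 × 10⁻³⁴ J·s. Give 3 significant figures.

Pressure is [E]/[L]³ = [E]⁴/(ℏc)³.
1 GeV⁴ → 1/(ℏc)³ × (1 GeV in J)⁴ = 2.10 × 10³⁷ Pa.
Result: 0.0218 × 2.10 × 10³⁷ = 4.57 × 10³⁵ Pa.

4.57 × 10³⁵ Pa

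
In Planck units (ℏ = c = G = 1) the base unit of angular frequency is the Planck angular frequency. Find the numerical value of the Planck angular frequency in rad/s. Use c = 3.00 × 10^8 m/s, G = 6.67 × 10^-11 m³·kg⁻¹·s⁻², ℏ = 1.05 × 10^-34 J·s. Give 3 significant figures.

ω_P = √(c⁵/(ℏG))
  = √(3.47 × 10^86)
  = 1.86 × 10^43 rad/s

1.86 × 10^43 rad/s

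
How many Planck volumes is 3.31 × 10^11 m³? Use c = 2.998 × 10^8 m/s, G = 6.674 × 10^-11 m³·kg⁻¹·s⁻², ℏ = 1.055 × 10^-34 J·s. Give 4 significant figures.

Planck volume: V_P = (ℏG/c³)^(3/2) = 4.224 × 10^-105 m³.
3.31 × 10^11 / 4.224 × 10^-105 = 7.836 × 10^115

7.836 × 10^115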